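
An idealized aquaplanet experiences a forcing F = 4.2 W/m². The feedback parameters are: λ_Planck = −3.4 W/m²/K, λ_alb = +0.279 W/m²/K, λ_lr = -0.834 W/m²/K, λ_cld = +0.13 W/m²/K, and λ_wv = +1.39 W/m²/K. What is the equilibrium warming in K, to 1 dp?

Net feedback parameter λ = (−3.4) + (+0.279) + (-0.834) + (+0.13) + (+1.39) = -2.435 W/m²/K.
ΔT = −F/λ = −4.2/(-2.435) = 1.7 K.

1.7 K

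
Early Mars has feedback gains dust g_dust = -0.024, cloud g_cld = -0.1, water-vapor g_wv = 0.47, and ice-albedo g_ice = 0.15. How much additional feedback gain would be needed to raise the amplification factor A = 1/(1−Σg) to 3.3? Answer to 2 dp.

Current total gain = 0.496.
Target gain for A = 3.3: g* = 1 − 1/3.3 = 0.697.
Additional gain needed = 0.697 − 0.496 = 0.20.

0.20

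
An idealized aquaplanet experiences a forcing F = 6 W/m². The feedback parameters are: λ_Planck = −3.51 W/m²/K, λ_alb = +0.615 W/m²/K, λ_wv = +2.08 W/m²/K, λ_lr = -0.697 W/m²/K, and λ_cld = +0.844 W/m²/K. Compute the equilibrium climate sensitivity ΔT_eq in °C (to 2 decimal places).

8.98 °C

Net feedback parameter λ = (−3.51) + (+0.615) + (+2.08) + (-0.697) + (+0.844) = -0.668 W/m²/K.
ΔT = −F/λ = −6/(-0.668) = 8.98 °C.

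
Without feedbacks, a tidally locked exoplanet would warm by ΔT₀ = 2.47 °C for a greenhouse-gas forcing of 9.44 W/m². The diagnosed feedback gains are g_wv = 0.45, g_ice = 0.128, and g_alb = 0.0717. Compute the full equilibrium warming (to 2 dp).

Total gain g = 0.45 + 0.128 + 0.0717 = 0.6497.
Amplification A = 1/(1 − 0.6497) = 2.855.
ΔT = 2.47 × 2.855 = 7.05 °C.

7.05 °C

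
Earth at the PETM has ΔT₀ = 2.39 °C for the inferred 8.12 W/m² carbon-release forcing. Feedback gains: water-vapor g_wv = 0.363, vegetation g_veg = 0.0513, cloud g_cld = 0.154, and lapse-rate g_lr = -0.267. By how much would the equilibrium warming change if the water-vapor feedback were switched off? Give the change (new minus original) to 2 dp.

Original: g = 0.3013, ΔT = 2.39/(1−0.3013) = 3.4206 °C.
Without water-vapor: g' = -0.0617, ΔT' = 2.39/(1+0.0617) = 2.2511 °C.
Change = 2.2511 − 3.4206 = -1.17 °C.

-1.17 °C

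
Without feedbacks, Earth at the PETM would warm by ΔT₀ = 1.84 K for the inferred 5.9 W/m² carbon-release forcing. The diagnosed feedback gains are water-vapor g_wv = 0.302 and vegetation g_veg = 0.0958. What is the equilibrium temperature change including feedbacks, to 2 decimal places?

3.06 K

Total gain g = 0.302 + 0.0958 = 0.3978.
Amplification A = 1/(1 − 0.3978) = 1.661.
ΔT = 1.84 × 1.661 = 3.06 K.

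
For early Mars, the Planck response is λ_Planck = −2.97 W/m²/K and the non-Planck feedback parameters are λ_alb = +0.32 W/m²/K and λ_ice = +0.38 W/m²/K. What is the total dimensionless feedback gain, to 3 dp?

0.236

Convert to gains: g_alb = 0.32/2.97 = 0.1077; g_ice = 0.38/2.97 = 0.1279.
Total gain g = 0.2356.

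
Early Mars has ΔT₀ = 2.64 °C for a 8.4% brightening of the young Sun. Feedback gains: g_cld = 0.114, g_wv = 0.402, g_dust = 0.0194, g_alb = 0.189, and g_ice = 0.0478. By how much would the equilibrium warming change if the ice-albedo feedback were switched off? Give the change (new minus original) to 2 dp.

Original: g = 0.7722, ΔT = 2.64/(1−0.7722) = 11.5891 °C.
Without ice-albedo: g' = 0.7244, ΔT' = 2.64/(1−0.7244) = 9.5791 °C.
Change = 9.5791 − 11.5891 = -2.01 °C.

-2.01 °C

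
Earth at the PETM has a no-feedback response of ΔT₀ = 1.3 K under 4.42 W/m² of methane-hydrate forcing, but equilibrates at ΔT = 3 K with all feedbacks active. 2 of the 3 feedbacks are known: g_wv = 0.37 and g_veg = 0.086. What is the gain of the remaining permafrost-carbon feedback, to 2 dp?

0.11

Amplification A = ΔT/ΔT₀ = 3/1.3 = 2.308.
Total gain g = 1 − 1/A = 1 − 1/2.308 = 0.5667.
Known gains sum to 0.37 + 0.086 = 0.456.
g_pf = 0.5667 − 0.456 = 0.11.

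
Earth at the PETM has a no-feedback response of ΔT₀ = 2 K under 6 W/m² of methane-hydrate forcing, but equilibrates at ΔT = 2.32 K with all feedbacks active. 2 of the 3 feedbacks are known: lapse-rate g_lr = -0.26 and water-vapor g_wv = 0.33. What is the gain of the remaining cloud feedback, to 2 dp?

Amplification A = ΔT/ΔT₀ = 2.32/2 = 1.16.
Total gain g = 1 − 1/A = 1 − 1/1.16 = 0.1379.
Known gains sum to -0.26 + 0.33 = 0.07.
g_cld = 0.1379 − 0.07 = 0.07.

0.07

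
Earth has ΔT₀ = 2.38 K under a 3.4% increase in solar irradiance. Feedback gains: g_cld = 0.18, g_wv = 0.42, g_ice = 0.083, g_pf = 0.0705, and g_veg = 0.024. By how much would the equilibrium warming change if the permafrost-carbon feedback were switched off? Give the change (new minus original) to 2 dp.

Original: g = 0.7775, ΔT = 2.38/(1−0.7775) = 10.6966 K.
Without permafrost-carbon: g' = 0.707, ΔT' = 2.38/(1−0.707) = 8.1229 K.
Change = 8.1229 − 10.6966 = -2.57 K.

-2.57 K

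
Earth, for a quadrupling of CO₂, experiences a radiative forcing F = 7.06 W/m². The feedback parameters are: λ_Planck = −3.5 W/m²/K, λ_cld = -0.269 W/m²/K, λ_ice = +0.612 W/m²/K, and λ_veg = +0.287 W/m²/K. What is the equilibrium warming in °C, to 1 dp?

Net feedback parameter λ = (−3.5) + (-0.269) + (+0.612) + (+0.287) = -2.87 W/m²/K.
ΔT = −F/λ = −7.06/(-2.87) = 2.5 °C.

2.5 °C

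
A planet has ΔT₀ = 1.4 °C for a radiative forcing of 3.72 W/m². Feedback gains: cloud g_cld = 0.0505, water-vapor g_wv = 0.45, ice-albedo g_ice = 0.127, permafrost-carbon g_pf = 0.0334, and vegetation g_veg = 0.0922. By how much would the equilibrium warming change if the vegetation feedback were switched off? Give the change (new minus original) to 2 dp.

-1.54 °C

Original: g = 0.7531, ΔT = 1.4/(1−0.7531) = 5.6703 °C.
Without vegetation: g' = 0.6609, ΔT' = 1.4/(1−0.6609) = 4.1286 °C.
Change = 4.1286 − 5.6703 = -1.54 °C.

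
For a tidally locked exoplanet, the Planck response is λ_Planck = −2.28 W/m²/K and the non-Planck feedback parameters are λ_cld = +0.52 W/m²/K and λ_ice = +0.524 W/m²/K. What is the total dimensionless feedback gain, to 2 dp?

Convert to gains: g_cld = 0.52/2.28 = 0.2281; g_ice = 0.524/2.28 = 0.2298.
Total gain g = 0.4579.

0.46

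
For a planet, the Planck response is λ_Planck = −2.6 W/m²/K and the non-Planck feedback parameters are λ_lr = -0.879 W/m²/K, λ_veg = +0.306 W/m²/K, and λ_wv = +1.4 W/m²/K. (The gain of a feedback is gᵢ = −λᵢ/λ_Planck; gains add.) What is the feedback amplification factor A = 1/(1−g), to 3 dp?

Convert to gains: g_lr = -0.879/2.6 = -0.3381; g_veg = 0.306/2.6 = 0.1177; g_wv = 1.4/2.6 = 0.5385.
Total gain g = 0.3181.
A = 1/(1 − 0.3181) = 1.466.

1.466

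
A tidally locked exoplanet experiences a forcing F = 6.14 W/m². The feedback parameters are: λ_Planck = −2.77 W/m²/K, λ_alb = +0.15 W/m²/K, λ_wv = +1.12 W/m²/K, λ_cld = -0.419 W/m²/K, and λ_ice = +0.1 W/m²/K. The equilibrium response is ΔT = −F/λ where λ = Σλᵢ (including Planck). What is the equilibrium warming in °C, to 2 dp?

3.38 °C

Net feedback parameter λ = (−2.77) + (+0.15) + (+1.12) + (-0.419) + (+0.1) = -1.819 W/m²/K.
ΔT = −F/λ = −6.14/(-1.819) = 3.38 °C.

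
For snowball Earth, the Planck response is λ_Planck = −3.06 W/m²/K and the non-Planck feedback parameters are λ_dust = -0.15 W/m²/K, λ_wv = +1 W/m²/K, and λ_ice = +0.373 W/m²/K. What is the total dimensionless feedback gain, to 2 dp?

0.40

Convert to gains: g_dust = -0.15/3.06 = -0.04902; g_wv = 1/3.06 = 0.3268; g_ice = 0.373/3.06 = 0.1219.
Total gain g = 0.39968.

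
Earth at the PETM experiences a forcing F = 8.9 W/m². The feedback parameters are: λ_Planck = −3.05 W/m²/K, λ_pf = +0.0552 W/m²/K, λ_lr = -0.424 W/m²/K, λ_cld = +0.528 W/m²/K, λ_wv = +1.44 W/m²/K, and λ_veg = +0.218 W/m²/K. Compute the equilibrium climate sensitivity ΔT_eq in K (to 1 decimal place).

Net feedback parameter λ = (−3.05) + (+0.0552) + (-0.424) + (+0.528) + (+1.44) + (+0.218) = -1.2328 W/m²/K.
ΔT = −F/λ = −8.9/(-1.2328) = 7.2 K.

7.2 K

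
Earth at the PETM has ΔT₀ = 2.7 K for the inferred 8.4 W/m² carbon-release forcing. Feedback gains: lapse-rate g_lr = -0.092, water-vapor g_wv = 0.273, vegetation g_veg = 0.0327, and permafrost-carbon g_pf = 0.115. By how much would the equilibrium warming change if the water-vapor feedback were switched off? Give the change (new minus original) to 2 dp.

Original: g = 0.3287, ΔT = 2.7/(1−0.3287) = 4.0220 K.
Without water-vapor: g' = 0.0557, ΔT' = 2.7/(1−0.0557) = 2.8593 K.
Change = 2.8593 − 4.0220 = -1.16 K.

-1.16 K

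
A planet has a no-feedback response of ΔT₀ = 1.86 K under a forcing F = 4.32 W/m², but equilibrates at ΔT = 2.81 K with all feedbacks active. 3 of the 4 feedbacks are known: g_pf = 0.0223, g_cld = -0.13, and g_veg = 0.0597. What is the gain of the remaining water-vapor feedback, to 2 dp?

Amplification A = ΔT/ΔT₀ = 2.81/1.86 = 1.511.
Total gain g = 1 − 1/A = 1 − 1/1.511 = 0.3382.
Known gains sum to 0.0223 − 0.13 + 0.0597 = -0.048.
g_wv = 0.3382 + 0.048 = 0.39.

0.39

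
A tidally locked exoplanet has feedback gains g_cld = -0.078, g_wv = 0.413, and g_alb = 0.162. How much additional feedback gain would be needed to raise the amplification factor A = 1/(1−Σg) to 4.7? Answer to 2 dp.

Current total gain = 0.497.
Target gain for A = 4.7: g* = 1 − 1/4.7 = 0.7872.
Additional gain needed = 0.7872 − 0.497 = 0.29.

0.29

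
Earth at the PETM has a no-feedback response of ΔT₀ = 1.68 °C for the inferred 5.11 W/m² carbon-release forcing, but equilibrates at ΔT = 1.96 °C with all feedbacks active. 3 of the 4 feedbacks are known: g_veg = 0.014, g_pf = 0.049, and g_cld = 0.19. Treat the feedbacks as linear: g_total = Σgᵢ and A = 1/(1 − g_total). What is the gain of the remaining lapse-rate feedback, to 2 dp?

Amplification A = ΔT/ΔT₀ = 1.96/1.68 = 1.167.
Total gain g = 1 − 1/A = 1 − 1/1.167 = 0.1431.
Known gains sum to 0.014 + 0.049 + 0.19 = 0.253.
g_lr = 0.1431 − 0.253 = -0.11.

-0.11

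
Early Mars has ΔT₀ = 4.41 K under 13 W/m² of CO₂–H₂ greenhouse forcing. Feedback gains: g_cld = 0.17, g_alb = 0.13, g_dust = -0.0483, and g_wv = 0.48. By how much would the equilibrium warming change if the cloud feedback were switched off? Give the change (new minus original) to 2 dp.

Original: g = 0.7317, ΔT = 4.41/(1−0.7317) = 16.4368 K.
Without cloud: g' = 0.5617, ΔT' = 4.41/(1−0.5617) = 10.0616 K.
Change = 10.0616 − 16.4368 = -6.38 K.

-6.38 K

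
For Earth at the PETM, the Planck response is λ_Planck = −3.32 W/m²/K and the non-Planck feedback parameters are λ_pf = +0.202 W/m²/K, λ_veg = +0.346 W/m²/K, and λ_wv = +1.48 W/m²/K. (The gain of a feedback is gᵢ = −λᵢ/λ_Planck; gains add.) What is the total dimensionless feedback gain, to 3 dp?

0.611

Convert to gains: g_pf = 0.202/3.32 = 0.06084; g_veg = 0.346/3.32 = 0.1042; g_wv = 1.48/3.32 = 0.4458.
Total gain g = 0.61084.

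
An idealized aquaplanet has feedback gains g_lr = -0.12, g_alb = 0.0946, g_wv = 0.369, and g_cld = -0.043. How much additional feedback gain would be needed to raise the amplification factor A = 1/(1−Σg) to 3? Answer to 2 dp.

0.37

Current total gain = 0.3006.
Target gain for A = 3: g* = 1 − 1/3 = 0.6667.
Additional gain needed = 0.6667 − 0.3006 = 0.37.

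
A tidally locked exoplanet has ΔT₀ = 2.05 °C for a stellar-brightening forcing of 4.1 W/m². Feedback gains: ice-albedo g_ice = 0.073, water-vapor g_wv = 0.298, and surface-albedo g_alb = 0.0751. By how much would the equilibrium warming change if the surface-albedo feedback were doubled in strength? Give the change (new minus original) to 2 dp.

Original: g = 0.4461, ΔT = 2.05/(1−0.4461) = 3.7010 °C.
With doubled surface-albedo: g' = 0.5212, ΔT' = 2.05/(1−0.5212) = 4.2815 °C.
Change = 4.2815 − 3.7010 = 0.58 °C.

0.58 °C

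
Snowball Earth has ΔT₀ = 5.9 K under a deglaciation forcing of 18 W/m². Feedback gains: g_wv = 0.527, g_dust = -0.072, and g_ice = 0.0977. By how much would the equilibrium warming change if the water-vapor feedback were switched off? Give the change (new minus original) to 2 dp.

Original: g = 0.5527, ΔT = 5.9/(1−0.5527) = 13.1903 K.
Without water-vapor: g' = 0.0257, ΔT' = 5.9/(1−0.0257) = 6.0556 K.
Change = 6.0556 − 13.1903 = -7.13 K.

-7.13 K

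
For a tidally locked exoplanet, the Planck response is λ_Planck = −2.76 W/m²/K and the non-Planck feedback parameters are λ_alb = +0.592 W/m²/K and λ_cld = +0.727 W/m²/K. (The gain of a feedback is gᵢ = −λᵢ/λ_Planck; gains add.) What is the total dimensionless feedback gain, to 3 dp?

0.478

Convert to gains: g_alb = 0.592/2.76 = 0.2145; g_cld = 0.727/2.76 = 0.2634.
Total gain g = 0.4779.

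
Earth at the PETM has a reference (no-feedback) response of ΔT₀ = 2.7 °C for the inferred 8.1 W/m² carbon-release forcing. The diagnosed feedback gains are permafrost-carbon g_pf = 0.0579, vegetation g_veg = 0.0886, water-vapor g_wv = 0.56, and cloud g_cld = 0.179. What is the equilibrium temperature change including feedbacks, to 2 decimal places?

23.58 °C

Total gain g = 0.0579 + 0.0886 + 0.56 + 0.179 = 0.8855.
Amplification A = 1/(1 − 0.8855) = 8.734.
ΔT = 2.7 × 8.734 = 23.58 °C.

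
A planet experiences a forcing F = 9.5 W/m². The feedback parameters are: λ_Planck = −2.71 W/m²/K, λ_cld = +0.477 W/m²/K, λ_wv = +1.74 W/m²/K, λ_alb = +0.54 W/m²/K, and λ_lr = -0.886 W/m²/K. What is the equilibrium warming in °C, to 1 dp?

Net feedback parameter λ = (−2.71) + (+0.477) + (+1.74) + (+0.54) + (-0.886) = -0.839 W/m²/K.
ΔT = −F/λ = −9.5/(-0.839) = 11.3 °C.

11.3 °C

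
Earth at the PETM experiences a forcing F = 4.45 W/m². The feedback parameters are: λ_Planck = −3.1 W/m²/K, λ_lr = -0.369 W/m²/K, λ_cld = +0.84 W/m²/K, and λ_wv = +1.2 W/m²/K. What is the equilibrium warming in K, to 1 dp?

Net feedback parameter λ = (−3.1) + (-0.369) + (+0.84) + (+1.2) = -1.429 W/m²/K.
ΔT = −F/λ = −4.45/(-1.429) = 3.1 K.

3.1 K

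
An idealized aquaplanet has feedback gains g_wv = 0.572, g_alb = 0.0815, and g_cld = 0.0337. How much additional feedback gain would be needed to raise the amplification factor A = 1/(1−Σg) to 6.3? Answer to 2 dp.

Current total gain = 0.6872.
Target gain for A = 6.3: g* = 1 − 1/6.3 = 0.8413.
Additional gain needed = 0.8413 − 0.6872 = 0.15.

0.15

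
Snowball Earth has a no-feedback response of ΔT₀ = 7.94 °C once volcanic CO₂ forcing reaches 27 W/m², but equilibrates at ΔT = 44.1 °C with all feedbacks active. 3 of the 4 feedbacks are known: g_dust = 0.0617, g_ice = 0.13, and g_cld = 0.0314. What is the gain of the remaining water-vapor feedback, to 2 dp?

Amplification A = ΔT/ΔT₀ = 44.1/7.94 = 5.554.
Total gain g = 1 − 1/A = 1 − 1/5.554 = 0.8199.
Known gains sum to 0.0617 + 0.13 + 0.0314 = 0.2231.
g_wv = 0.8199 − 0.2231 = 0.60.

0.60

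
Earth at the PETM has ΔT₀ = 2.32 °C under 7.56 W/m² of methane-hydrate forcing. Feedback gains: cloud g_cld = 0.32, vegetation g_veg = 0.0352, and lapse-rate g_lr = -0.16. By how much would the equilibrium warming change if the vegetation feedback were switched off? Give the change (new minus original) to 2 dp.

-0.12 °C

Original: g = 0.1952, ΔT = 2.32/(1−0.1952) = 2.8827 °C.
Without vegetation: g' = 0.16, ΔT' = 2.32/(1−0.16) = 2.7619 °C.
Change = 2.7619 − 2.8827 = -0.12 °C.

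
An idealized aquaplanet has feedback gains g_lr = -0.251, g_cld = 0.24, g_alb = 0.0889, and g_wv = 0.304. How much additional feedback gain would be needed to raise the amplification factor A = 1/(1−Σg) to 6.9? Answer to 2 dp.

0.47

Current total gain = 0.3819.
Target gain for A = 6.9: g* = 1 − 1/6.9 = 0.8551.
Additional gain needed = 0.8551 − 0.3819 = 0.47.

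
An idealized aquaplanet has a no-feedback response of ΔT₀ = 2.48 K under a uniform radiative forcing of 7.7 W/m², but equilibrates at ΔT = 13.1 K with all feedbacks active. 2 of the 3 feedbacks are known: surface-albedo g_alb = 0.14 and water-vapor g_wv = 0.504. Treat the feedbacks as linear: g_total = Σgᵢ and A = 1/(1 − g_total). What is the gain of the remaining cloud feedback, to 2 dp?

Amplification A = ΔT/ΔT₀ = 13.1/2.48 = 5.282.
Total gain g = 1 − 1/A = 1 − 1/5.282 = 0.8107.
Known gains sum to 0.14 + 0.504 = 0.644.
g_cld = 0.8107 − 0.644 = 0.17.

0.17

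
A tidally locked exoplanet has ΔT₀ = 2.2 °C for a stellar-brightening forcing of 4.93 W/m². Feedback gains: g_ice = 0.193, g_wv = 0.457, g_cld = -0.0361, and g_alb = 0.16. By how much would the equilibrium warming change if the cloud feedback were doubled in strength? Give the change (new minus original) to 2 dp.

-1.34 °C

Original: g = 0.7739, ΔT = 2.2/(1−0.7739) = 9.7302 °C.
With doubled cloud: g' = 0.7378, ΔT' = 2.2/(1−0.7378) = 8.3905 °C.
Change = 8.3905 − 9.7302 = -1.34 °C.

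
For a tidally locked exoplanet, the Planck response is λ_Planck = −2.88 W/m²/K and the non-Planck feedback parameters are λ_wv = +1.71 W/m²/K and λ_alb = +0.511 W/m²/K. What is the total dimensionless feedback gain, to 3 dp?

0.771

Convert to gains: g_wv = 1.71/2.88 = 0.5938; g_alb = 0.511/2.88 = 0.1774.
Total gain g = 0.7712.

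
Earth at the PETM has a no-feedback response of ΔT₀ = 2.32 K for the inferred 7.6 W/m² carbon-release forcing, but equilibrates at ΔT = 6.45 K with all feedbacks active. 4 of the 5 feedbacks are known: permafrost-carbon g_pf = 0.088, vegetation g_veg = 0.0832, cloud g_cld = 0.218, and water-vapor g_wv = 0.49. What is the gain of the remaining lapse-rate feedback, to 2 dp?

Amplification A = ΔT/ΔT₀ = 6.45/2.32 = 2.78.
Total gain g = 1 − 1/A = 1 − 1/2.78 = 0.6403.
Known gains sum to 0.088 + 0.0832 + 0.218 + 0.49 = 0.8792.
g_lr = 0.6403 − 0.8792 = -0.24.

-0.24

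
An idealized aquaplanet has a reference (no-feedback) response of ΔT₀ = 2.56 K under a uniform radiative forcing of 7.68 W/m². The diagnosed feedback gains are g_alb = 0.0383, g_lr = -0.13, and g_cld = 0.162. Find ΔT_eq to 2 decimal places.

Total gain g = 0.0383 − 0.13 + 0.162 = 0.0703.
Amplification A = 1/(1 − 0.0703) = 1.076.
ΔT = 2.56 × 1.076 = 2.75 K.

2.75 K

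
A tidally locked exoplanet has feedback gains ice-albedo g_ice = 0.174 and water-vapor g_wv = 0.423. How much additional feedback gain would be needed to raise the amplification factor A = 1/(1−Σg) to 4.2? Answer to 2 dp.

Current total gain = 0.597.
Target gain for A = 4.2: g* = 1 − 1/4.2 = 0.7619.
Additional gain needed = 0.7619 − 0.597 = 0.16.

0.16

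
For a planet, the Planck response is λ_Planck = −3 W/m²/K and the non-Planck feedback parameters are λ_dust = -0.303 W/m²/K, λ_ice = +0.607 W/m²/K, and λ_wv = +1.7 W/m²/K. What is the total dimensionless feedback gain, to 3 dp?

Convert to gains: g_dust = -0.303/3 = -0.101; g_ice = 0.607/3 = 0.2023; g_wv = 1.7/3 = 0.5667.
Total gain g = 0.668.

0.668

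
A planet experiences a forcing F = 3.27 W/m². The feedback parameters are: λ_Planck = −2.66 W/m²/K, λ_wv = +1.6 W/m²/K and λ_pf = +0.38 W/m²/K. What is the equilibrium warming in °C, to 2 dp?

4.81 °C

Net feedback parameter λ = (−2.66) + (+1.6) + (+0.38) = -0.68 W/m²/K.
ΔT = −F/λ = −3.27/(-0.68) = 4.81 °C.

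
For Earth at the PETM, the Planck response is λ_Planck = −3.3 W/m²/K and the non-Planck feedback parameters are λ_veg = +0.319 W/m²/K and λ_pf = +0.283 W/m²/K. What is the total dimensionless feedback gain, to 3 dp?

Convert to gains: g_veg = 0.319/3.3 = 0.09667; g_pf = 0.283/3.3 = 0.08576.
Total gain g = 0.18243.

0.182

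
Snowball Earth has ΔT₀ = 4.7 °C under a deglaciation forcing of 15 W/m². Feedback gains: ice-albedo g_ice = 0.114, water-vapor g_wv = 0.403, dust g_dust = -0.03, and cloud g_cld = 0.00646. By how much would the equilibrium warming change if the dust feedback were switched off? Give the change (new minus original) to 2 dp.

0.58 °C

Original: g = 0.49346, ΔT = 4.7/(1−0.49346) = 9.2786 °C.
Without dust: g' = 0.52346, ΔT' = 4.7/(1−0.52346) = 9.8628 °C.
Change = 9.8628 − 9.2786 = 0.58 °C.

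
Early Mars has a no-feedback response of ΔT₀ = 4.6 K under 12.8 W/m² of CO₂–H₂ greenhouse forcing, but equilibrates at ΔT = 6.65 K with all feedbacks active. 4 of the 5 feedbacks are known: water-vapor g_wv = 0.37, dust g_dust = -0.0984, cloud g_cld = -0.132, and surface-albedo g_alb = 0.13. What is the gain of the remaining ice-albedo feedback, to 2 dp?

0.04

Amplification A = ΔT/ΔT₀ = 6.65/4.6 = 1.446.
Total gain g = 1 − 1/A = 1 − 1/1.446 = 0.3084.
Known gains sum to 0.37 − 0.0984 − 0.132 + 0.13 = 0.2696.
g_ice = 0.3084 − 0.2696 = 0.04.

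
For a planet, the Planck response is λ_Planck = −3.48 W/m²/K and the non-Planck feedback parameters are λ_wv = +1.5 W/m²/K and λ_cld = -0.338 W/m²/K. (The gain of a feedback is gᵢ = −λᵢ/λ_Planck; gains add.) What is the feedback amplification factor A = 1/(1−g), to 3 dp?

1.501

Convert to gains: g_wv = 1.5/3.48 = 0.431; g_cld = -0.338/3.48 = -0.09713.
Total gain g = 0.33387.
A = 1/(1 − 0.33387) = 1.501.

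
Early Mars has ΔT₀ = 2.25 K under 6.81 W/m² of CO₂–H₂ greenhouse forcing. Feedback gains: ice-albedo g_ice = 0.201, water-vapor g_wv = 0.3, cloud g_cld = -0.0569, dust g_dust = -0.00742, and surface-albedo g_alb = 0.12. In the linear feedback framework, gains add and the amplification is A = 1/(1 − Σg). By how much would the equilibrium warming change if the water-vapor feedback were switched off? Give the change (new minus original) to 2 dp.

Original: g = 0.55668, ΔT = 2.25/(1−0.55668) = 5.0753 K.
Without water-vapor: g' = 0.25668, ΔT' = 2.25/(1−0.25668) = 3.0270 K.
Change = 3.0270 − 5.0753 = -2.05 K.

-2.05 K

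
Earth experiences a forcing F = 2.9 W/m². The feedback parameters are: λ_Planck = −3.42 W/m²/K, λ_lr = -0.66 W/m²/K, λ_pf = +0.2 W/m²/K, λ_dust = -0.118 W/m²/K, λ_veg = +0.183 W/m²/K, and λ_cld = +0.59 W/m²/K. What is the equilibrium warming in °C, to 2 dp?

Net feedback parameter λ = (−3.42) + (-0.66) + (+0.2) + (-0.118) + (+0.183) + (+0.59) = -3.225 W/m²/K.
ΔT = −F/λ = −2.9/(-3.225) = 0.90 °C.

0.90 °C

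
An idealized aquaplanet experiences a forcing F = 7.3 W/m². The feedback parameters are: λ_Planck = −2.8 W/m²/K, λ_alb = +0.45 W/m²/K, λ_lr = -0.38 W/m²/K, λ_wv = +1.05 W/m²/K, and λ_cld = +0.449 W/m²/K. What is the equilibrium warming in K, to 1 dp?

5.9 K

Net feedback parameter λ = (−2.8) + (+0.45) + (-0.38) + (+1.05) + (+0.449) = -1.231 W/m²/K.
ΔT = −F/λ = −7.3/(-1.231) = 5.9 K.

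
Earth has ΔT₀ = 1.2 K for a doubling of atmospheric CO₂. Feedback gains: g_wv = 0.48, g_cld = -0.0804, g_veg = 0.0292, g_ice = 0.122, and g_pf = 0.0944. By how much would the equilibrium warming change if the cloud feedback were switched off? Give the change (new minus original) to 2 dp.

Original: g = 0.6452, ΔT = 1.2/(1−0.6452) = 3.3822 K.
Without cloud: g' = 0.7256, ΔT' = 1.2/(1−0.7256) = 4.3732 K.
Change = 4.3732 − 3.3822 = 0.99 K.

0.99 K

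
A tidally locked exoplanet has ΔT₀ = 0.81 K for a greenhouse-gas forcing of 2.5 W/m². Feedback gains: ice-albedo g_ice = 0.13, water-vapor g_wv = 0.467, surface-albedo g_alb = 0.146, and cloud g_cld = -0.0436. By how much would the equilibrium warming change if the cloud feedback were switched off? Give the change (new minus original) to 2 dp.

Original: g = 0.6994, ΔT = 0.81/(1−0.6994) = 2.6946 K.
Without cloud: g' = 0.743, ΔT' = 0.81/(1−0.743) = 3.1518 K.
Change = 3.1518 − 2.6946 = 0.46 K.

0.46 K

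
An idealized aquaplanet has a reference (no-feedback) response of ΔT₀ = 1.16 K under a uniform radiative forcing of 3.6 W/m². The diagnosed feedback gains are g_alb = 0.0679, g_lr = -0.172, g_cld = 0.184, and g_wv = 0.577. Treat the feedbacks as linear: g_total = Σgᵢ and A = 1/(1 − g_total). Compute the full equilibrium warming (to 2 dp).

3.38 K

Total gain g = 0.0679 − 0.172 + 0.184 + 0.577 = 0.6569.
Amplification A = 1/(1 − 0.6569) = 2.915.
ΔT = 1.16 × 2.915 = 3.38 K.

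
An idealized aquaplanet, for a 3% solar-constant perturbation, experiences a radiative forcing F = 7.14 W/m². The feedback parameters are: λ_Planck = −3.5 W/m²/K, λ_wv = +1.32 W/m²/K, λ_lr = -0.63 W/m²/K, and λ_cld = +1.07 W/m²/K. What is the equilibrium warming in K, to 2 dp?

Net feedback parameter λ = (−3.5) + (+1.32) + (-0.63) + (+1.07) = -1.74 W/m²/K.
ΔT = −F/λ = −7.14/(-1.74) = 4.10 K.

4.10 K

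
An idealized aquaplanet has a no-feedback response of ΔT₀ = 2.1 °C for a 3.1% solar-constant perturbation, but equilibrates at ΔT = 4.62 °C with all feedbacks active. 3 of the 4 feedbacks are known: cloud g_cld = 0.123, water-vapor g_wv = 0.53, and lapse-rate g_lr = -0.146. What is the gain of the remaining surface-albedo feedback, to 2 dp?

0.04

Amplification A = ΔT/ΔT₀ = 4.62/2.1 = 2.2.
Total gain g = 1 − 1/A = 1 − 1/2.2 = 0.5455.
Known gains sum to 0.123 + 0.53 − 0.146 = 0.507.
g_alb = 0.5455 − 0.507 = 0.04.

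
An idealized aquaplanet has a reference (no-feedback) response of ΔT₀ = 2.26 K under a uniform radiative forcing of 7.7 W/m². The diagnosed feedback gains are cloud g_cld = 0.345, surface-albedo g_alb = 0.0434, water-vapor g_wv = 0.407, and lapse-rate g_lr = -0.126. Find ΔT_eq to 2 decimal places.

Total gain g = 0.345 + 0.0434 + 0.407 − 0.126 = 0.6694.
Amplification A = 1/(1 − 0.6694) = 3.025.
ΔT = 2.26 × 3.025 = 6.84 K.

6.84 K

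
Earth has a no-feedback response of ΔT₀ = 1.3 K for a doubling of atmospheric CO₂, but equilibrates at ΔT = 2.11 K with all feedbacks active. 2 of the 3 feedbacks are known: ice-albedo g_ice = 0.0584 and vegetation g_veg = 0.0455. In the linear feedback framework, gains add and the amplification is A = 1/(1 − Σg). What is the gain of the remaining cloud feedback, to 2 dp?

0.28

Amplification A = ΔT/ΔT₀ = 2.11/1.3 = 1.623.
Total gain g = 1 − 1/A = 1 − 1/1.623 = 0.3839.
Known gains sum to 0.0584 + 0.0455 = 0.1039.
g_cld = 0.3839 − 0.1039 = 0.28.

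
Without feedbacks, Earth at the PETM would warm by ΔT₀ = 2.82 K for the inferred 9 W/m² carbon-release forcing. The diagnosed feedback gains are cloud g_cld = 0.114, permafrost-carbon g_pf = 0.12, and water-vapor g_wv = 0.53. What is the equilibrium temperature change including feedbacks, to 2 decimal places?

11.95 K

Total gain g = 0.114 + 0.12 + 0.53 = 0.764.
Amplification A = 1/(1 − 0.764) = 4.237.
ΔT = 2.82 × 4.237 = 11.95 K.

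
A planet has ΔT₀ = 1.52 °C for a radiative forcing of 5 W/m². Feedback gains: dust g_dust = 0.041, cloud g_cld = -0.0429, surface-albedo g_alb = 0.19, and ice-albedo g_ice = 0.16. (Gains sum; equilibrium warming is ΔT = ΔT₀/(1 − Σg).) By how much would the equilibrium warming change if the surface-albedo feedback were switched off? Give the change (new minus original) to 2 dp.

-0.53 °C

Original: g = 0.3481, ΔT = 1.52/(1−0.3481) = 2.3316 °C.
Without surface-albedo: g' = 0.1581, ΔT' = 1.52/(1−0.1581) = 1.8054 °C.
Change = 1.8054 − 2.3316 = -0.53 °C.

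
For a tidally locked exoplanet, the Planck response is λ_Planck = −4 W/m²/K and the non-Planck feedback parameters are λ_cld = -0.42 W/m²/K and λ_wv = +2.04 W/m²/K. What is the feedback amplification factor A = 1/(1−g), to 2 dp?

Convert to gains: g_cld = -0.42/4 = -0.105; g_wv = 2.04/4 = 0.51.
Total gain g = 0.405.
A = 1/(1 − 0.405) = 1.68.

1.68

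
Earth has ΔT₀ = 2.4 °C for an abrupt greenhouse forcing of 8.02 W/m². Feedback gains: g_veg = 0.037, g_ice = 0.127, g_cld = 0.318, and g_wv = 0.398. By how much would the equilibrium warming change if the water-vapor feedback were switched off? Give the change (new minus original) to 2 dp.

-15.37 °C

Original: g = 0.88, ΔT = 2.4/(1−0.88) = 20.0000 °C.
Without water-vapor: g' = 0.482, ΔT' = 2.4/(1−0.482) = 4.6332 °C.
Change = 4.6332 − 20.0000 = -15.37 °C.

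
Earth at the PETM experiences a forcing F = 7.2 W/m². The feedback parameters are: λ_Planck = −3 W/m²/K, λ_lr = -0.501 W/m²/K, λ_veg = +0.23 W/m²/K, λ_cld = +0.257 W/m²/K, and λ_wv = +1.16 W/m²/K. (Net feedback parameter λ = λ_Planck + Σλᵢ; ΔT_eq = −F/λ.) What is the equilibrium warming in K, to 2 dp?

3.88 K

Net feedback parameter λ = (−3) + (-0.501) + (+0.23) + (+0.257) + (+1.16) = -1.854 W/m²/K.
ΔT = −F/λ = −7.2/(-1.854) = 3.88 K.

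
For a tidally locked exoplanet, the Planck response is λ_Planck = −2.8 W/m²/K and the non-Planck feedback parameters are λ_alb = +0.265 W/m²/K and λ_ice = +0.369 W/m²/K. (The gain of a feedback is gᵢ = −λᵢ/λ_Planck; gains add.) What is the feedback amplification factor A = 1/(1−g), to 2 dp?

1.29

Convert to gains: g_alb = 0.265/2.8 = 0.09464; g_ice = 0.369/2.8 = 0.1318.
Total gain g = 0.22644.
A = 1/(1 − 0.22644) = 1.29.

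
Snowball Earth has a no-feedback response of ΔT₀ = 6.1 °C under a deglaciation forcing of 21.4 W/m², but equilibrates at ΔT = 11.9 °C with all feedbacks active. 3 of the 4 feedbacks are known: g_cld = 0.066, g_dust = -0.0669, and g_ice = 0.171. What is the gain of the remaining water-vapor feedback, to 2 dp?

Amplification A = ΔT/ΔT₀ = 11.9/6.1 = 1.951.
Total gain g = 1 − 1/A = 1 − 1/1.951 = 0.4874.
Known gains sum to 0.066 − 0.0669 + 0.171 = 0.1701.
g_wv = 0.4874 − 0.1701 = 0.32.

0.32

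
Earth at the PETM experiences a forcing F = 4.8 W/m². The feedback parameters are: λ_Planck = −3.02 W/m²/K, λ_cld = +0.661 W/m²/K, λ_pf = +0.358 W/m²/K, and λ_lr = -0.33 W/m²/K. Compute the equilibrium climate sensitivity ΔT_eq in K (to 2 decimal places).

Net feedback parameter λ = (−3.02) + (+0.661) + (+0.358) + (-0.33) = -2.331 W/m²/K.
ΔT = −F/λ = −4.8/(-2.331) = 2.06 K.

2.06 K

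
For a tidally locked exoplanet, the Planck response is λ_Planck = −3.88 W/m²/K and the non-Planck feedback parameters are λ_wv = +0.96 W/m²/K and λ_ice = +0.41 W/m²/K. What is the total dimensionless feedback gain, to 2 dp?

Convert to gains: g_wv = 0.96/3.88 = 0.2474; g_ice = 0.41/3.88 = 0.1057.
Total gain g = 0.3531.

0.35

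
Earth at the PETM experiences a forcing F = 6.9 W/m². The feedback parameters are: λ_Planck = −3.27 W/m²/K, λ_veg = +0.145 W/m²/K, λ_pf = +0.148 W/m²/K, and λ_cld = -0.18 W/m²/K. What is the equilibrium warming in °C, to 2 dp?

2.19 °C

Net feedback parameter λ = (−3.27) + (+0.145) + (+0.148) + (-0.18) = -3.157 W/m²/K.
ΔT = −F/λ = −6.9/(-3.157) = 2.19 °C.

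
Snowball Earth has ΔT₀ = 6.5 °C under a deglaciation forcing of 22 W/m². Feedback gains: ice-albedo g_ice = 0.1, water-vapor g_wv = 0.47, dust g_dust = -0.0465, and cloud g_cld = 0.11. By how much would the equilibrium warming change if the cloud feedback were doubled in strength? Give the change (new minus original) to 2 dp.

7.61 °C

Original: g = 0.6335, ΔT = 6.5/(1−0.6335) = 17.7353 °C.
With doubled cloud: g' = 0.7435, ΔT' = 6.5/(1−0.7435) = 25.3411 °C.
Change = 25.3411 − 17.7353 = 7.61 °C.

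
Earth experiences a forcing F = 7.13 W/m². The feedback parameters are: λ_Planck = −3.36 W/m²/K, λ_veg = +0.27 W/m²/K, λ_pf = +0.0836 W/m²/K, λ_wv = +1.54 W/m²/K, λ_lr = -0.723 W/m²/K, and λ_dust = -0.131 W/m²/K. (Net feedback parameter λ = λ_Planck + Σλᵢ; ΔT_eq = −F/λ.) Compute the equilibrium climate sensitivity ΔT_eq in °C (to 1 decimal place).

3.1 °C

Net feedback parameter λ = (−3.36) + (+0.27) + (+0.0836) + (+1.54) + (-0.723) + (-0.131) = -2.3204 W/m²/K.
ΔT = −F/λ = −7.13/(-2.3204) = 3.1 °C.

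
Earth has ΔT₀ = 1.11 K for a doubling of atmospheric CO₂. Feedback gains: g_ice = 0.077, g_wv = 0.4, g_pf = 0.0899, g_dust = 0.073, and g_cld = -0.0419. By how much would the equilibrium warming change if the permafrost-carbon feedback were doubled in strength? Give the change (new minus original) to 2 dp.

Original: g = 0.598, ΔT = 1.11/(1−0.598) = 2.7612 K.
With doubled permafrost-carbon: g' = 0.6879, ΔT' = 1.11/(1−0.6879) = 3.5566 K.
Change = 3.5566 − 2.7612 = 0.80 K.

0.80 K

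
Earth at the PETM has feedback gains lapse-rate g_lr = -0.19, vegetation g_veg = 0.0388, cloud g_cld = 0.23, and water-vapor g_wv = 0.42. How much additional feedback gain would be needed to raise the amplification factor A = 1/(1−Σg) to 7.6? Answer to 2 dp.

Current total gain = 0.4988.
Target gain for A = 7.6: g* = 1 − 1/7.6 = 0.8684.
Additional gain needed = 0.8684 − 0.4988 = 0.37.

0.37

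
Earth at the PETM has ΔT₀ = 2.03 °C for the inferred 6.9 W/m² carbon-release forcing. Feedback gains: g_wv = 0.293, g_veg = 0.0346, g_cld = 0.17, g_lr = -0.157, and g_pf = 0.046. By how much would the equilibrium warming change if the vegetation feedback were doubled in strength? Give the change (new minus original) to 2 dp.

0.20 °C

Original: g = 0.3866, ΔT = 2.03/(1−0.3866) = 3.3094 °C.
With doubled vegetation: g' = 0.4212, ΔT' = 2.03/(1−0.4212) = 3.5073 °C.
Change = 3.5073 − 3.3094 = 0.20 °C.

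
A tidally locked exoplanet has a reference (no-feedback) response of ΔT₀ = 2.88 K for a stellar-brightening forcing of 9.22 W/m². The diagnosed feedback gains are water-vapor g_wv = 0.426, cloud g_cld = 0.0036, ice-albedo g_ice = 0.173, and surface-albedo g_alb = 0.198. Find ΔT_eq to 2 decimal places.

14.44 K

Total gain g = 0.426 + 0.0036 + 0.173 + 0.198 = 0.8006.
Amplification A = 1/(1 − 0.8006) = 5.015.
ΔT = 2.88 × 5.015 = 14.44 K.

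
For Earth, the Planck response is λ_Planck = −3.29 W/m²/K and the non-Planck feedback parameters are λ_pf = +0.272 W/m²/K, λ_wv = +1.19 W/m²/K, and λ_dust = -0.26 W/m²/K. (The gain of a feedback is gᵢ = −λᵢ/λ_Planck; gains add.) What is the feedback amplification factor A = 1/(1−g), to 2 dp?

Convert to gains: g_pf = 0.272/3.29 = 0.08267; g_wv = 1.19/3.29 = 0.3617; g_dust = -0.26/3.29 = -0.07903.
Total gain g = 0.36534.
A = 1/(1 − 0.36534) = 1.58.

1.58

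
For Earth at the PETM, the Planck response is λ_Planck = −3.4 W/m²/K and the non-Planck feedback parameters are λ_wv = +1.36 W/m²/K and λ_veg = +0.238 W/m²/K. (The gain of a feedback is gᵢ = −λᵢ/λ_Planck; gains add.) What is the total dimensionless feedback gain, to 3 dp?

0.470

Convert to gains: g_wv = 1.36/3.4 = 0.4; g_veg = 0.238/3.4 = 0.07.
Total gain g = 0.47.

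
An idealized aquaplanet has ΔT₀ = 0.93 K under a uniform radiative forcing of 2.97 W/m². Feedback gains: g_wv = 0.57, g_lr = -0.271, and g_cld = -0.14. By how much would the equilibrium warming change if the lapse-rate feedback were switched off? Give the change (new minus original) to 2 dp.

Original: g = 0.159, ΔT = 0.93/(1−0.159) = 1.1058 K.
Without lapse-rate: g' = 0.43, ΔT' = 0.93/(1−0.43) = 1.6316 K.
Change = 1.6316 − 1.1058 = 0.53 K.

0.53 K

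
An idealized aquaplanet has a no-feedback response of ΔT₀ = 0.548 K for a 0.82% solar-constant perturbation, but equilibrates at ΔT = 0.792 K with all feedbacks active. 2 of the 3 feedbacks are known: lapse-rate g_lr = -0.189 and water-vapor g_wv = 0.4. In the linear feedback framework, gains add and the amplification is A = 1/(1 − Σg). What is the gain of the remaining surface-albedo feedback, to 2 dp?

Amplification A = ΔT/ΔT₀ = 0.792/0.548 = 1.445.
Total gain g = 1 − 1/A = 1 − 1/1.445 = 0.308.
Known gains sum to -0.189 + 0.4 = 0.211.
g_alb = 0.308 − 0.211 = 0.10.

0.10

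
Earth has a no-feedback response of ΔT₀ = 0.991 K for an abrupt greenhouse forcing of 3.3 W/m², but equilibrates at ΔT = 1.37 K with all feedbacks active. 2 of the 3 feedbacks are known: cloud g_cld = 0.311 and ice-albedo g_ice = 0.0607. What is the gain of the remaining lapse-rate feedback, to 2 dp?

-0.10

Amplification A = ΔT/ΔT₀ = 1.37/0.991 = 1.382.
Total gain g = 1 − 1/A = 1 − 1/1.382 = 0.2764.
Known gains sum to 0.311 + 0.0607 = 0.3717.
g_lr = 0.2764 − 0.3717 = -0.10.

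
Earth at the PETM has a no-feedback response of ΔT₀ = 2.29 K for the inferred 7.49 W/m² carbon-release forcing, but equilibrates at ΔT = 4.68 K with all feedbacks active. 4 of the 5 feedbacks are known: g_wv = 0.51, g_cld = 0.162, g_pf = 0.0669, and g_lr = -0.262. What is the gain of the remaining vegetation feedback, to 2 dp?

0.03

Amplification A = ΔT/ΔT₀ = 4.68/2.29 = 2.044.
Total gain g = 1 − 1/A = 1 − 1/2.044 = 0.5108.
Known gains sum to 0.51 + 0.162 + 0.0669 − 0.262 = 0.4769.
g_veg = 0.5108 − 0.4769 = 0.03.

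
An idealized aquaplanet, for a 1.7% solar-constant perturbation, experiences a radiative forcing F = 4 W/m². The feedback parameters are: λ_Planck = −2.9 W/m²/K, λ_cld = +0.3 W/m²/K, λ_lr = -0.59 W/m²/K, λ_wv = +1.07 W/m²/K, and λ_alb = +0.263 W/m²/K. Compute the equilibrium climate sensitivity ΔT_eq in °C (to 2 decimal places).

Net feedback parameter λ = (−2.9) + (+0.3) + (-0.59) + (+1.07) + (+0.263) = -1.857 W/m²/K.
ΔT = −F/λ = −4/(-1.857) = 2.15 °C.

2.15 °C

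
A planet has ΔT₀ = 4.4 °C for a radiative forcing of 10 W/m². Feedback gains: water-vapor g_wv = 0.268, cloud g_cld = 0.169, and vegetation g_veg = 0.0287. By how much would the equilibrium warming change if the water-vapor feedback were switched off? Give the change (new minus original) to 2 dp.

-2.75 °C

Original: g = 0.4657, ΔT = 4.4/(1−0.4657) = 8.2351 °C.
Without water-vapor: g' = 0.1977, ΔT' = 4.4/(1−0.1977) = 5.4842 °C.
Change = 5.4842 − 8.2351 = -2.75 °C.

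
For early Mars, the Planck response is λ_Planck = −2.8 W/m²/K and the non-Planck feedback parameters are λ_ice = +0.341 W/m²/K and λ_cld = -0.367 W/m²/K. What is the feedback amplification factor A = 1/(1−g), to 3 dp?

Convert to gains: g_ice = 0.341/2.8 = 0.1218; g_cld = -0.367/2.8 = -0.1311.
Total gain g = -0.0093.
A = 1/(1 + 0.0093) = 0.991.

0.991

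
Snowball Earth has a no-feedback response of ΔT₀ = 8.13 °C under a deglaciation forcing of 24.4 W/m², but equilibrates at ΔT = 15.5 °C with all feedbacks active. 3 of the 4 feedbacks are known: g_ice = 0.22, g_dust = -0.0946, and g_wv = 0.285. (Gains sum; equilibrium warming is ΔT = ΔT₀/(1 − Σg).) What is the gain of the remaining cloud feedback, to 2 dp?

Amplification A = ΔT/ΔT₀ = 15.5/8.13 = 1.907.
Total gain g = 1 − 1/A = 1 − 1/1.907 = 0.4756.
Known gains sum to 0.22 − 0.0946 + 0.285 = 0.4104.
g_cld = 0.4756 − 0.4104 = 0.07.

0.07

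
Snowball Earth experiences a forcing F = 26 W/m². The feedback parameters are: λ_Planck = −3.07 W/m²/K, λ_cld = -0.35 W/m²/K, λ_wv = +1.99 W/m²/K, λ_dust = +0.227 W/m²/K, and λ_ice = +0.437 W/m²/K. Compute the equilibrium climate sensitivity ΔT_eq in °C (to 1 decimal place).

33.9 °C

Net feedback parameter λ = (−3.07) + (-0.35) + (+1.99) + (+0.227) + (+0.437) = -0.766 W/m²/K.
ΔT = −F/λ = −26/(-0.766) = 33.9 °C.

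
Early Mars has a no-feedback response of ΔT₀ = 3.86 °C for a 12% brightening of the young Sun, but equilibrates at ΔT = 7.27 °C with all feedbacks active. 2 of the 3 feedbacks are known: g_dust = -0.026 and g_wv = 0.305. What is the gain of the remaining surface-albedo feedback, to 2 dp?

Amplification A = ΔT/ΔT₀ = 7.27/3.86 = 1.883.
Total gain g = 1 − 1/A = 1 − 1/1.883 = 0.4689.
Known gains sum to -0.026 + 0.305 = 0.279.
g_alb = 0.4689 − 0.279 = 0.19.

0.19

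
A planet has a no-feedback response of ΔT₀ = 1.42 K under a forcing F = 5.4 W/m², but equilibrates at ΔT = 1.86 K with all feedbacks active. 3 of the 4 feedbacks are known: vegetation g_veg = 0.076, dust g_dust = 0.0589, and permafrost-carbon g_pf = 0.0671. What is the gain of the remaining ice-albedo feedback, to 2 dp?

Amplification A = ΔT/ΔT₀ = 1.86/1.42 = 1.31.
Total gain g = 1 − 1/A = 1 − 1/1.31 = 0.2366.
Known gains sum to 0.076 + 0.0589 + 0.0671 = 0.202.
g_ice = 0.2366 − 0.202 = 0.03.

0.03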